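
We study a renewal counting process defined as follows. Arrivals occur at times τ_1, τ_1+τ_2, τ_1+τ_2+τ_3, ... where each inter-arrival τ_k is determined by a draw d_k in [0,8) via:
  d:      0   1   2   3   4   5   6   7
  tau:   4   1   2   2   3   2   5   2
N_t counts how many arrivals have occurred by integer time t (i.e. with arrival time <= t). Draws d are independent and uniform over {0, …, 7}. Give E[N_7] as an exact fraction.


Inter-arrival values over d=0..7: [4, 1, 2, 2, 3, 2, 5, 2]
Each d has probability 1/8, so the pmf of τ is: f(1) = 1/8, f(2) = 1/2, f(3) = 1/8, f(4) = 1/8, f(5) = 1/8
Renewal equation for m(n) = E[N_n]: condition on τ_1 = k (if k <= n, one arrival plus a fresh copy on the remaining n−k steps): m(n) = F(n) + Σ_{k<=n} f(k)·m(n−k), where F(n) = P(τ <= n) and m(0) = 0
m(1) = F(1) = 1/8
m(2) = F(2) + f(1)·m(1) = 5/8 + 1/8·1/8 = 41/64
m(3) = F(3) + f(1)·m(2) + f(2)·m(1) = 3/4 + 1/8·41/64 + 1/2·1/8 = 457/512
m(4) = F(4) + f(1)·m(3) + f(2)·m(2) + f(3)·m(1) = 7/8 + 1/8·457/512 + 1/2·41/64 + 1/8·1/8 = 5417/4096
m(5) = F(5) + f(1)·m(4) + f(2)·m(3) + f(3)·m(2) + f(4)·m(1) = 1 + 1/8·5417/4096 + 1/2·457/512 + 1/8·41/64 + 1/8·1/8 = 55945/32768
m(6) = F(6) + f(1)·m(5) + f(2)·m(4) + f(3)·m(3) + f(4)·m(2) + f(5)·m(1) = 1 + 1/8·55945/32768 + 1/2·5417/4096 + 1/8·457/512 + 1/8·41/64 + 1/8·1/8 = 545769/262144
m(7) = F(7) + f(1)·m(6) + f(2)·m(5) + f(3)·m(4) + f(4)·m(3) + f(5)·m(2) = 1 + 1/8·545769/262144 + 1/2·55945/32768 + 1/8·5417/4096 + 1/8·457/512 + 1/8·41/64 = 5181769/2097152
E[N_7] = m(7) = 5181769/2097152

5181769/2097152


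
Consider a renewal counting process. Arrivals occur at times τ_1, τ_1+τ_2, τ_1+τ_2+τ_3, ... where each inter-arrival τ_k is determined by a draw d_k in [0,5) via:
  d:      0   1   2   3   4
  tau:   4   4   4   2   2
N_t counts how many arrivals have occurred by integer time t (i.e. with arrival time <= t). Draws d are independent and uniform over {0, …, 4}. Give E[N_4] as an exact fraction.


29/25

Inter-arrival values over d=0..4: [4, 4, 4, 2, 2]
Each d has probability 1/5, so the pmf of τ is: f(2) = 2/5, f(4) = 3/5
Renewal equation for m(n) = E[N_n]: condition on τ_1 = k (if k <= n, one arrival plus a fresh copy on the remaining n−k steps): m(n) = F(n) + Σ_{k<=n} f(k)·m(n−k), where F(n) = P(τ <= n) and m(0) = 0
m(1) = F(1) = 0
m(2) = F(2) = 2/5
m(3) = F(3) = 2/5
m(4) = F(4) + f(2)·m(2) = 1 + 2/5·2/5 = 29/25
E[N_4] = m(4) = 29/25


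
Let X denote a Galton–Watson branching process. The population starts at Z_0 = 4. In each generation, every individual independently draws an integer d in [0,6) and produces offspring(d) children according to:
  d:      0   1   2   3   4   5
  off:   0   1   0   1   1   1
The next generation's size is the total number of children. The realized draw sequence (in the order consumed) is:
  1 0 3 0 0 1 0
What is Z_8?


0

gen 0: Z_0=4, draws=[1, 0, 3, 0], offspring=[1, 0, 1, 0], Z_1=2
gen 1: Z_1=2, draws=[0, 1], offspring=[0, 1], Z_2=1
gen 2: Z_2=1, draws=[0], offspring=[0], Z_3=0
gen 3: Z_3=0, draws=[], offspring=[], Z_4=0
gen 4: Z_4=0, draws=[], offspring=[], Z_5=0
gen 5: Z_5=0, draws=[], offspring=[], Z_6=0
gen 6: Z_6=0, draws=[], offspring=[], Z_7=0
gen 7: Z_7=0, draws=[], offspring=[], Z_8=0


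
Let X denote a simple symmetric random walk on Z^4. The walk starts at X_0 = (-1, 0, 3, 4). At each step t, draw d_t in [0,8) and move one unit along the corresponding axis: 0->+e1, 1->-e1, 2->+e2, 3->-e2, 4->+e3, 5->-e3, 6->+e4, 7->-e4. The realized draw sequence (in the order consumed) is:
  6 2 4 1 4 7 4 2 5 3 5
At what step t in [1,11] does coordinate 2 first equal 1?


t=0: X=(-1, 0, 3, 4), d=6 → +e4, X_1=(-1, 0, 3, 5)
t=1: X=(-1, 0, 3, 5), d=2 → +e2, X_2=(-1, 1, 3, 5)
t=2: X=(-1, 1, 3, 5), d=4 → +e3, X_3=(-1, 1, 4, 5)
t=3: X=(-1, 1, 4, 5), d=1 → -e1, X_4=(-2, 1, 4, 5)
t=4: X=(-2, 1, 4, 5), d=4 → +e3, X_5=(-2, 1, 5, 5)
t=5: X=(-2, 1, 5, 5), d=7 → -e4, X_6=(-2, 1, 5, 4)
t=6: X=(-2, 1, 5, 4), d=4 → +e3, X_7=(-2, 1, 6, 4)
t=7: X=(-2, 1, 6, 4), d=2 → +e2, X_8=(-2, 2, 6, 4)
t=8: X=(-2, 2, 6, 4), d=5 → -e3, X_9=(-2, 2, 5, 4)
t=9: X=(-2, 2, 5, 4), d=3 → -e2, X_10=(-2, 1, 5, 4)
t=10: X=(-2, 1, 5, 4), d=5 → -e3, X_11=(-2, 1, 4, 4)

2


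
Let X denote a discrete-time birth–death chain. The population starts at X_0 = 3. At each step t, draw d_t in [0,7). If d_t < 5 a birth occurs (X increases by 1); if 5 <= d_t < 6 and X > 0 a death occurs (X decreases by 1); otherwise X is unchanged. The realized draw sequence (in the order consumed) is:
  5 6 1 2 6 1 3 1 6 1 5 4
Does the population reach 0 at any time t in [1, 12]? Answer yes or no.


no

t=0: X=3, d=5 → death, X_1=2
t=1: X=2, d=6 → hold, X_2=2
t=2: X=2, d=1 → birth, X_3=3
t=3: X=3, d=2 → birth, X_4=4
t=4: X=4, d=6 → hold, X_5=4
t=5: X=4, d=1 → birth, X_6=5
t=6: X=5, d=3 → birth, X_7=6
t=7: X=6, d=1 → birth, X_8=7
t=8: X=7, d=6 → hold, X_9=7
t=9: X=7, d=1 → birth, X_10=8
t=10: X=8, d=5 → death, X_11=7
t=11: X=7, d=4 → birth, X_12=8


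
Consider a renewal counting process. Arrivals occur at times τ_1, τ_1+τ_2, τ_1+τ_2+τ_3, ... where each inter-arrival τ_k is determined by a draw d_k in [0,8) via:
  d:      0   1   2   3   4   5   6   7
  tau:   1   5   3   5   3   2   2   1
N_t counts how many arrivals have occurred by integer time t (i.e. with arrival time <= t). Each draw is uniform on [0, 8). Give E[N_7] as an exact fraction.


38701/16384

Inter-arrival values over d=0..7: [1, 5, 3, 5, 3, 2, 2, 1]
Each d has probability 1/8, so the pmf of τ is: f(1) = 1/4, f(2) = 1/4, f(3) = 1/4, f(5) = 1/4
Renewal equation for m(n) = E[N_n]: condition on τ_1 = k (if k <= n, one arrival plus a fresh copy on the remaining n−k steps): m(n) = F(n) + Σ_{k<=n} f(k)·m(n−k), where F(n) = P(τ <= n) and m(0) = 0
m(1) = F(1) = 1/4
m(2) = F(2) + f(1)·m(1) = 1/2 + 1/4·1/4 = 9/16
m(3) = F(3) + f(1)·m(2) + f(2)·m(1) = 3/4 + 1/4·9/16 + 1/4·1/4 = 61/64
m(4) = F(4) + f(1)·m(3) + f(2)·m(2) + f(3)·m(1) = 3/4 + 1/4·61/64 + 1/4·9/16 + 1/4·1/4 = 305/256
m(5) = F(5) + f(1)·m(4) + f(2)·m(3) + f(3)·m(2) = 1 + 1/4·305/256 + 1/4·61/64 + 1/4·9/16 = 1717/1024
m(6) = F(6) + f(1)·m(5) + f(2)·m(4) + f(3)·m(3) + f(5)·m(1) = 1 + 1/4·1717/1024 + 1/4·305/256 + 1/4·61/64 + 1/4·1/4 = 8265/4096
m(7) = F(7) + f(1)·m(6) + f(2)·m(5) + f(3)·m(4) + f(5)·m(2) = 1 + 1/4·8265/4096 + 1/4·1717/1024 + 1/4·305/256 + 1/4·9/16 = 38701/16384
E[N_7] = m(7) = 38701/16384


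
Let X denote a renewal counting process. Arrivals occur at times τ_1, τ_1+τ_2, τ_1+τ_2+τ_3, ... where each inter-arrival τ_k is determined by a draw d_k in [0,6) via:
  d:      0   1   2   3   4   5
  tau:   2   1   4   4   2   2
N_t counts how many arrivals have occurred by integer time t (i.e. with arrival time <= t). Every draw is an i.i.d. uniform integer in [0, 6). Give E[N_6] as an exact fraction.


Inter-arrival values over d=0..5: [2, 1, 4, 4, 2, 2]
Each d has probability 1/6, so the pmf of τ is: f(1) = 1/6, f(2) = 1/2, f(4) = 1/3
Renewal equation for m(n) = E[N_n]: condition on τ_1 = k (if k <= n, one arrival plus a fresh copy on the remaining n−k steps): m(n) = F(n) + Σ_{k<=n} f(k)·m(n−k), where F(n) = P(τ <= n) and m(0) = 0
m(1) = F(1) = 1/6
m(2) = F(2) + f(1)·m(1) = 2/3 + 1/6·1/6 = 25/36
m(3) = F(3) + f(1)·m(2) + f(2)·m(1) = 2/3 + 1/6·25/36 + 1/2·1/6 = 187/216
m(4) = F(4) + f(1)·m(3) + f(2)·m(2) = 1 + 1/6·187/216 + 1/2·25/36 = 1933/1296
m(5) = F(5) + f(1)·m(4) + f(2)·m(3) + f(4)·m(1) = 1 + 1/6·1933/1296 + 1/2·187/216 + 1/3·1/6 = 13507/7776
m(6) = F(6) + f(1)·m(5) + f(2)·m(4) + f(4)·m(2) = 1 + 1/6·13507/7776 + 1/2·1933/1296 + 1/3·25/36 = 105757/46656
E[N_6] = m(6) = 105757/46656

105757/46656


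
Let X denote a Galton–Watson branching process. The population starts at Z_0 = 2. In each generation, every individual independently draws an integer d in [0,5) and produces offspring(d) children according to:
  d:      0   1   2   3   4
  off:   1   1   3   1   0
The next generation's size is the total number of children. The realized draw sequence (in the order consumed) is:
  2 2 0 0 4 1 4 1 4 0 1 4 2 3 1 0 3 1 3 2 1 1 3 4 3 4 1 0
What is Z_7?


4

gen 0: Z_0=2, draws=[2, 2], offspring=[3, 3], Z_1=6
gen 1: Z_1=6, draws=[0, 0, 4, 1, 4, 1], offspring=[1, 1, 0, 1, 0, 1], Z_2=4
gen 2: Z_2=4, draws=[4, 0, 1, 4], offspring=[0, 1, 1, 0], Z_3=2
gen 3: Z_3=2, draws=[2, 3], offspring=[3, 1], Z_4=4
gen 4: Z_4=4, draws=[1, 0, 3, 1], offspring=[1, 1, 1, 1], Z_5=4
gen 5: Z_5=4, draws=[3, 2, 1, 1], offspring=[1, 3, 1, 1], Z_6=6
gen 6: Z_6=6, draws=[3, 4, 3, 4, 1, 0], offspring=[1, 0, 1, 0, 1, 1], Z_7=4


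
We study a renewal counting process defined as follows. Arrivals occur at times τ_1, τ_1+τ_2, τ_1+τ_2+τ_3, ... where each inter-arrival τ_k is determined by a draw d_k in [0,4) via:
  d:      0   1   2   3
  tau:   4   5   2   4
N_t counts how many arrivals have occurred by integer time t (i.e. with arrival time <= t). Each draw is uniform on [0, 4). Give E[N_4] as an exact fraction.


13/16

Inter-arrival values over d=0..3: [4, 5, 2, 4]
Each d has probability 1/4, so the pmf of τ is: f(2) = 1/4, f(4) = 1/2, f(5) = 1/4
Renewal equation for m(n) = E[N_n]: condition on τ_1 = k (if k <= n, one arrival plus a fresh copy on the remaining n−k steps): m(n) = F(n) + Σ_{k<=n} f(k)·m(n−k), where F(n) = P(τ <= n) and m(0) = 0
m(1) = F(1) = 0
m(2) = F(2) = 1/4
m(3) = F(3) = 1/4
m(4) = F(4) + f(2)·m(2) = 3/4 + 1/4·1/4 = 13/16
E[N_4] = m(4) = 13/16


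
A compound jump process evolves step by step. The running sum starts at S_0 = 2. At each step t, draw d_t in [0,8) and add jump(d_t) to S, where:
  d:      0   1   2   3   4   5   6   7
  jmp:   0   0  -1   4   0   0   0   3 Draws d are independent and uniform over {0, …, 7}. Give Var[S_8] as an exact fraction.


Outcome values over d=0..7: [0, 0, -1, 4, 0, 0, 0, 3]
Σy = 6, Σy² = 26, M = 8
μ = 6/8 = 3/4,  σ² = 26/8 − (3/4)² = 43/16
Independent increments: Var[S_8] = 8·σ² = 8·(43/16) = 43/2

43/2


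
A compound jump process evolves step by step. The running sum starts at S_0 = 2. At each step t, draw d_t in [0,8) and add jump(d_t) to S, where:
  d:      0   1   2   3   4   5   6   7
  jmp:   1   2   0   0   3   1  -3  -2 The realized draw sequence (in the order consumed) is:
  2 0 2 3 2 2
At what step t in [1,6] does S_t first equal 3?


2

t=0: S=2, d=2, jump=0, S_1=2
t=1: S=2, d=0, jump=1, S_2=3
t=2: S=3, d=2, jump=0, S_3=3
t=3: S=3, d=3, jump=0, S_4=3
t=4: S=3, d=2, jump=0, S_5=3
t=5: S=3, d=2, jump=0, S_6=3


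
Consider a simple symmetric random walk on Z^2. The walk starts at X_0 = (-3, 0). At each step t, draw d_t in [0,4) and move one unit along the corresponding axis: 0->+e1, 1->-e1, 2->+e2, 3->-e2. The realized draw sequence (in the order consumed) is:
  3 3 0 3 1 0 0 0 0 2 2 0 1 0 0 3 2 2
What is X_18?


t=0: X=(-3, 0), d=3 → -e2, X_1=(-3, -1)
t=1: X=(-3, -1), d=3 → -e2, X_2=(-3, -2)
t=2: X=(-3, -2), d=0 → +e1, X_3=(-2, -2)
t=3: X=(-2, -2), d=3 → -e2, X_4=(-2, -3)
t=4: X=(-2, -3), d=1 → -e1, X_5=(-3, -3)
t=5: X=(-3, -3), d=0 → +e1, X_6=(-2, -3)
t=6: X=(-2, -3), d=0 → +e1, X_7=(-1, -3)
t=7: X=(-1, -3), d=0 → +e1, X_8=(0, -3)
t=8: X=(0, -3), d=0 → +e1, X_9=(1, -3)
t=9: X=(1, -3), d=2 → +e2, X_10=(1, -2)
t=10: X=(1, -2), d=2 → +e2, X_11=(1, -1)
t=11: X=(1, -1), d=0 → +e1, X_12=(2, -1)
t=12: X=(2, -1), d=1 → -e1, X_13=(1, -1)
t=13: X=(1, -1), d=0 → +e1, X_14=(2, -1)
t=14: X=(2, -1), d=0 → +e1, X_15=(3, -1)
t=15: X=(3, -1), d=3 → -e2, X_16=(3, -2)
t=16: X=(3, -2), d=2 → +e2, X_17=(3, -1)
t=17: X=(3, -1), d=2 → +e2, X_18=(3, 0)

(3, 0)


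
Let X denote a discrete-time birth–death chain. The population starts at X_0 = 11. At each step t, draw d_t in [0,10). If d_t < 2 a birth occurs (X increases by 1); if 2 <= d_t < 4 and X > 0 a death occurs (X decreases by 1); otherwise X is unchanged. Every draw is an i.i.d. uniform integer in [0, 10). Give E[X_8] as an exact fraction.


11

X can drop by at most 1 per step and X_0 = 11 > T = 8, so X_t >= 11 − t >= 3 > 0 for every t <= 8: the floor at 0 (the 'and X > 0' condition) never binds. Hence X_8 = X_0 + Σ_{t<8} Y_t with i.i.d. increments Y_t = y(d_t) ∈ {+1, −1, 0}.
Outcome values over d=0..9: [1, 1, -1, -1, 0, 0, 0, 0, 0, 0]
Σy = 0, Σy² = 4, M = 10
μ = 0/10 = 0,  σ² = 4/10 − (0)² = 2/5
E[X_8] = 11 + 8·(0) = 11


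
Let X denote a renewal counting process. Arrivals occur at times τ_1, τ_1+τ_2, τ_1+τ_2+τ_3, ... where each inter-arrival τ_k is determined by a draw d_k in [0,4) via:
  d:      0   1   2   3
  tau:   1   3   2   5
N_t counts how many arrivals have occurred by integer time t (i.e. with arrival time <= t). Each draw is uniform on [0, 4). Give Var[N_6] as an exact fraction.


13163311/16777216

Inter-arrival values over d=0..3: [1, 3, 2, 5]
Each d has probability 1/4, so the pmf of τ is: f(1) = 1/4, f(2) = 1/4, f(3) = 1/4, f(5) = 1/4
Let p_n(j) = P(N_n = j), with p_0 = [1]. Condition on τ_1: p_n(0) = P(τ > n), and for j >= 1, p_n(j) = Σ_{k<=n} f(k)·p_{n−k}(j−1)
p_1 = [3/4, 1/4]  (j = 0..1)
p_2 = [1/2, 7/16, 1/16]  (j = 0..2)
p_3 = [1/4, 9/16, 11/64, 1/64]  (j = 0..3)
p_4 = [1/4, 3/8, 5/16, 15/256, 1/256]  (j = 0..4)
p_5 = [0, 1/2, 11/32, 35/256, 19/1024, 1/1024]  (j = 0..5)
p_6 = [0, 5/16, 27/64, 53/256, 27/512, 23/4096, 1/4096]  (j = 0..6)
E[N_6] = Σ j·p_6(j) = 8265/4096;  E[N_6²] = Σ j²·p_6(j) = 19891/4096
Var[N_6] = 19891/4096 − (8265/4096)² = 13163311/16777216


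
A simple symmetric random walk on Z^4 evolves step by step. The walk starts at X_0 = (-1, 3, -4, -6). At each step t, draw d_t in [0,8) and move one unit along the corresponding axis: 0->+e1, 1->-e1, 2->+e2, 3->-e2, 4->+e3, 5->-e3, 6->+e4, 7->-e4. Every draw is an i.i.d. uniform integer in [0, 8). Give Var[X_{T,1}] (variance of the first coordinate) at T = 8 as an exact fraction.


2

Outcome values over d=0..7: [1, -1, 0, 0, 0, 0, 0, 0]
Σy = 0, Σy² = 2, M = 8
μ = 0/8 = 0,  σ² = 2/8 − (0)² = 1/4
Independent increments: Var[X_8] = 8·σ² = 8·(1/4) = 2


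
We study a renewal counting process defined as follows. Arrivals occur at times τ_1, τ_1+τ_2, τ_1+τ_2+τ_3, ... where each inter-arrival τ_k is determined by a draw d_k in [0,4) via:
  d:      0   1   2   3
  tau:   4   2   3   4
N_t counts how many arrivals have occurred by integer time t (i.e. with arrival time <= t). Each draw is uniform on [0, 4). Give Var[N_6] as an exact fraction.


Inter-arrival values over d=0..3: [4, 2, 3, 4]
Each d has probability 1/4, so the pmf of τ is: f(2) = 1/4, f(3) = 1/4, f(4) = 1/2
Let p_n(j) = P(N_n = j), with p_0 = [1]. Condition on τ_1: p_n(0) = P(τ > n), and for j >= 1, p_n(j) = Σ_{k<=n} f(k)·p_{n−k}(j−1)
p_1 = [1]  (j = 0)
p_2 = [3/4, 1/4]  (j = 0..1)
p_3 = [1/2, 1/2]  (j = 0..1)
p_4 = [0, 15/16, 1/16]  (j = 0..2)
p_5 = [0, 13/16, 3/16]  (j = 0..2)
p_6 = [0, 1/2, 31/64, 1/64]  (j = 0..3)
E[N_6] = Σ j·p_6(j) = 97/64;  E[N_6²] = Σ j²·p_6(j) = 165/64
Var[N_6] = 165/64 − (97/64)² = 1151/4096

1151/4096


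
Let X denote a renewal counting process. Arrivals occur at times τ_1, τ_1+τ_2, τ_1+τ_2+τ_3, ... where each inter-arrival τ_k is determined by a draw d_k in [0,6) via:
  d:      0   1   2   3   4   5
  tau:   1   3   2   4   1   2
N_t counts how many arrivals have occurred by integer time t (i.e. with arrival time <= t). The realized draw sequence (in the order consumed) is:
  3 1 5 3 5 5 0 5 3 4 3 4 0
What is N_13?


draw d_1=3: τ_1=4, arrival time A_1=4
draw d_2=1: τ_2=3, arrival time A_2=7
draw d_3=5: τ_3=2, arrival time A_3=9
draw d_4=3: τ_4=4, arrival time A_4=13
draw d_5=5: τ_5=2, arrival time A_5=15
draw d_6=5: τ_6=2, arrival time A_6=17
draw d_7=0: τ_7=1, arrival time A_7=18
draw d_8=5: τ_8=2, arrival time A_8=20
draw d_9=3: τ_9=4, arrival time A_9=24
draw d_10=4: τ_10=1, arrival time A_10=25
draw d_11=3: τ_11=4, arrival time A_11=29
draw d_12=4: τ_12=1, arrival time A_12=30
draw d_13=0: τ_13=1, arrival time A_13=31
N_t over t=0..13: 0:0 1:0 2:0 3:0 4:1 5:1 6:1 7:2 8:2 9:3 10:3 11:3 12:3 13:4

4


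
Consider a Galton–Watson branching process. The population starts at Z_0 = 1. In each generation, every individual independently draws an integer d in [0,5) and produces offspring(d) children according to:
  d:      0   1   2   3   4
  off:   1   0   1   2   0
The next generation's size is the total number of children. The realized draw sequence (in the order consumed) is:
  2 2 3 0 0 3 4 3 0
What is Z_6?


3

gen 0: Z_0=1, draws=[2], offspring=[1], Z_1=1
gen 1: Z_1=1, draws=[2], offspring=[1], Z_2=1
gen 2: Z_2=1, draws=[3], offspring=[2], Z_3=2
gen 3: Z_3=2, draws=[0, 0], offspring=[1, 1], Z_4=2
gen 4: Z_4=2, draws=[3, 4], offspring=[2, 0], Z_5=2
gen 5: Z_5=2, draws=[3, 0], offspring=[2, 1], Z_6=3


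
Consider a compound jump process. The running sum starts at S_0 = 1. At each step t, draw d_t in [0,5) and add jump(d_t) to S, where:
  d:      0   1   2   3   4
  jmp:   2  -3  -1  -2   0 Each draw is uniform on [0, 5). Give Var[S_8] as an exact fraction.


Outcome values over d=0..4: [2, -3, -1, -2, 0]
Σy = -4, Σy² = 18, M = 5
μ = -4/5 = -4/5,  σ² = 18/5 − (-4/5)² = 74/25
Independent increments: Var[S_8] = 8·σ² = 8·(74/25) = 592/25

592/25


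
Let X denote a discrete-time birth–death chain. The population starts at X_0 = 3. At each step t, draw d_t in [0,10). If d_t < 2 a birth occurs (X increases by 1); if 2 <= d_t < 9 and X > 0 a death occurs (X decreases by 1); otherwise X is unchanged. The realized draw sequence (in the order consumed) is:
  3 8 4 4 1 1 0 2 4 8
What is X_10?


t=0: X=3, d=3 → death, X_1=2
t=1: X=2, d=8 → death, X_2=1
t=2: X=1, d=4 → death, X_3=0
t=3: X=0, d=4 → hold, X_4=0
t=4: X=0, d=1 → birth, X_5=1
t=5: X=1, d=1 → birth, X_6=2
t=6: X=2, d=0 → birth, X_7=3
t=7: X=3, d=2 → death, X_8=2
t=8: X=2, d=4 → death, X_9=1
t=9: X=1, d=8 → death, X_10=0

0


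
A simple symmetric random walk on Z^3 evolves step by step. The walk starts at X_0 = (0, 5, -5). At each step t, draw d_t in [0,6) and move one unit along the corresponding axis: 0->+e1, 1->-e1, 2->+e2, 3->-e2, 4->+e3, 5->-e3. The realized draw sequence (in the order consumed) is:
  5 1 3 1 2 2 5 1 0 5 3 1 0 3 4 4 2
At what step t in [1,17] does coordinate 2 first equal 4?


t=0: X=(0, 5, -5), d=5 → -e3, X_1=(0, 5, -6)
t=1: X=(0, 5, -6), d=1 → -e1, X_2=(-1, 5, -6)
t=2: X=(-1, 5, -6), d=3 → -e2, X_3=(-1, 4, -6)
t=3: X=(-1, 4, -6), d=1 → -e1, X_4=(-2, 4, -6)
t=4: X=(-2, 4, -6), d=2 → +e2, X_5=(-2, 5, -6)
t=5: X=(-2, 5, -6), d=2 → +e2, X_6=(-2, 6, -6)
t=6: X=(-2, 6, -6), d=5 → -e3, X_7=(-2, 6, -7)
t=7: X=(-2, 6, -7), d=1 → -e1, X_8=(-3, 6, -7)
t=8: X=(-3, 6, -7), d=0 → +e1, X_9=(-2, 6, -7)
t=9: X=(-2, 6, -7), d=5 → -e3, X_10=(-2, 6, -8)
t=10: X=(-2, 6, -8), d=3 → -e2, X_11=(-2, 5, -8)
t=11: X=(-2, 5, -8), d=1 → -e1, X_12=(-3, 5, -8)
t=12: X=(-3, 5, -8), d=0 → +e1, X_13=(-2, 5, -8)
t=13: X=(-2, 5, -8), d=3 → -e2, X_14=(-2, 4, -8)
t=14: X=(-2, 4, -8), d=4 → +e3, X_15=(-2, 4, -7)
t=15: X=(-2, 4, -7), d=4 → +e3, X_16=(-2, 4, -6)
t=16: X=(-2, 4, -6), d=2 → +e2, X_17=(-2, 5, -6)

3


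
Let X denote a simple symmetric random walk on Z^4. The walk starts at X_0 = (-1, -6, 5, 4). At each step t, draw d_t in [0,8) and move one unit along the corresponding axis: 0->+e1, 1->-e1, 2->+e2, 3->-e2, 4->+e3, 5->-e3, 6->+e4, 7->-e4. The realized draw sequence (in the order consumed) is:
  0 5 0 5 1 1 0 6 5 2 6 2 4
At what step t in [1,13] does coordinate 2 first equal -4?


12

t=0: X=(-1, -6, 5, 4), d=0 → +e1, X_1=(0, -6, 5, 4)
t=1: X=(0, -6, 5, 4), d=5 → -e3, X_2=(0, -6, 4, 4)
t=2: X=(0, -6, 4, 4), d=0 → +e1, X_3=(1, -6, 4, 4)
t=3: X=(1, -6, 4, 4), d=5 → -e3, X_4=(1, -6, 3, 4)
t=4: X=(1, -6, 3, 4), d=1 → -e1, X_5=(0, -6, 3, 4)
t=5: X=(0, -6, 3, 4), d=1 → -e1, X_6=(-1, -6, 3, 4)
t=6: X=(-1, -6, 3, 4), d=0 → +e1, X_7=(0, -6, 3, 4)
t=7: X=(0, -6, 3, 4), d=6 → +e4, X_8=(0, -6, 3, 5)
t=8: X=(0, -6, 3, 5), d=5 → -e3, X_9=(0, -6, 2, 5)
t=9: X=(0, -6, 2, 5), d=2 → +e2, X_10=(0, -5, 2, 5)
t=10: X=(0, -5, 2, 5), d=6 → +e4, X_11=(0, -5, 2, 6)
t=11: X=(0, -5, 2, 6), d=2 → +e2, X_12=(0, -4, 2, 6)
t=12: X=(0, -4, 2, 6), d=4 → +e3, X_13=(0, -4, 3, 6)


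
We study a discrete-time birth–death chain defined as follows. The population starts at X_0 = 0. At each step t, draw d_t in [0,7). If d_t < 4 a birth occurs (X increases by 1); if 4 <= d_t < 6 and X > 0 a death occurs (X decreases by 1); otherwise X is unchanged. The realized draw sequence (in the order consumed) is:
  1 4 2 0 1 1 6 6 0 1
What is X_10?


t=0: X=0, d=1 → birth, X_1=1
t=1: X=1, d=4 → death, X_2=0
t=2: X=0, d=2 → birth, X_3=1
t=3: X=1, d=0 → birth, X_4=2
t=4: X=2, d=1 → birth, X_5=3
t=5: X=3, d=1 → birth, X_6=4
t=6: X=4, d=6 → hold, X_7=4
t=7: X=4, d=6 → hold, X_8=4
t=8: X=4, d=0 → birth, X_9=5
t=9: X=5, d=1 → birth, X_10=6

6


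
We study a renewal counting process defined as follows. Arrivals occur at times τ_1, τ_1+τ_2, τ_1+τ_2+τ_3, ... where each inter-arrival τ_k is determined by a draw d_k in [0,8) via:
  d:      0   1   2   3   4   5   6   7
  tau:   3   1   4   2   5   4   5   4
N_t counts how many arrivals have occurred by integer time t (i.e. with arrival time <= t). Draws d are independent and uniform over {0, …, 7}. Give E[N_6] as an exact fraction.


378865/262144

Inter-arrival values over d=0..7: [3, 1, 4, 2, 5, 4, 5, 4]
Each d has probability 1/8, so the pmf of τ is: f(1) = 1/8, f(2) = 1/8, f(3) = 1/8, f(4) = 3/8, f(5) = 1/4
Renewal equation for m(n) = E[N_n]: condition on τ_1 = k (if k <= n, one arrival plus a fresh copy on the remaining n−k steps): m(n) = F(n) + Σ_{k<=n} f(k)·m(n−k), where F(n) = P(τ <= n) and m(0) = 0
m(1) = F(1) = 1/8
m(2) = F(2) + f(1)·m(1) = 1/4 + 1/8·1/8 = 17/64
m(3) = F(3) + f(1)·m(2) + f(2)·m(1) = 3/8 + 1/8·17/64 + 1/8·1/8 = 217/512
m(4) = F(4) + f(1)·m(3) + f(2)·m(2) + f(3)·m(1) = 3/4 + 1/8·217/512 + 1/8·17/64 + 1/8·1/8 = 3489/4096
m(5) = F(5) + f(1)·m(4) + f(2)·m(3) + f(3)·m(2) + f(4)·m(1) = 1 + 1/8·3489/4096 + 1/8·217/512 + 1/8·17/64 + 3/8·1/8 = 40617/32768
m(6) = F(6) + f(1)·m(5) + f(2)·m(4) + f(3)·m(3) + f(4)·m(2) + f(5)·m(1) = 1 + 1/8·40617/32768 + 1/8·3489/4096 + 1/8·217/512 + 3/8·17/64 + 1/4·1/8 = 378865/262144
E[N_6] = m(6) = 378865/262144


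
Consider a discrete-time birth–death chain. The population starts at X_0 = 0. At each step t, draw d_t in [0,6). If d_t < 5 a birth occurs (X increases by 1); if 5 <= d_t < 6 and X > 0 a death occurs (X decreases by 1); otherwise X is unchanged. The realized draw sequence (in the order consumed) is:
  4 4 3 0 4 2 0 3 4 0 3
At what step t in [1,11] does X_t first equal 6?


t=0: X=0, d=4 → birth, X_1=1
t=1: X=1, d=4 → birth, X_2=2
t=2: X=2, d=3 → birth, X_3=3
t=3: X=3, d=0 → birth, X_4=4
t=4: X=4, d=4 → birth, X_5=5
t=5: X=5, d=2 → birth, X_6=6
t=6: X=6, d=0 → birth, X_7=7
t=7: X=7, d=3 → birth, X_8=8
t=8: X=8, d=4 → birth, X_9=9
t=9: X=9, d=0 → birth, X_10=10
t=10: X=10, d=3 → birth, X_11=11

6


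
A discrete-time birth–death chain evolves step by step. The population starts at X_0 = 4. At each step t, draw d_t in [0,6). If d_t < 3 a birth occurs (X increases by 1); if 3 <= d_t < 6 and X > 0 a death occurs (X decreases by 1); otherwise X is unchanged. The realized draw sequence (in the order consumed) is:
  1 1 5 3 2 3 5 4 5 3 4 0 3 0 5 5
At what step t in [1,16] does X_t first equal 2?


8

t=0: X=4, d=1 → birth, X_1=5
t=1: X=5, d=1 → birth, X_2=6
t=2: X=6, d=5 → death, X_3=5
t=3: X=5, d=3 → death, X_4=4
t=4: X=4, d=2 → birth, X_5=5
t=5: X=5, d=3 → death, X_6=4
t=6: X=4, d=5 → death, X_7=3
t=7: X=3, d=4 → death, X_8=2
t=8: X=2, d=5 → death, X_9=1
t=9: X=1, d=3 → death, X_10=0
t=10: X=0, d=4 → hold, X_11=0
t=11: X=0, d=0 → birth, X_12=1
t=12: X=1, d=3 → death, X_13=0
t=13: X=0, d=0 → birth, X_14=1
t=14: X=1, d=5 → death, X_15=0
t=15: X=0, d=5 → hold, X_16=0


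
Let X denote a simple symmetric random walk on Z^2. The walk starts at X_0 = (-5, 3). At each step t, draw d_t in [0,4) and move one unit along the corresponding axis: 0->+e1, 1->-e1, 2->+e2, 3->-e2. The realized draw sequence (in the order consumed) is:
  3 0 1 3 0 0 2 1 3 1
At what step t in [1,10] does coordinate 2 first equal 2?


t=0: X=(-5, 3), d=3 → -e2, X_1=(-5, 2)
t=1: X=(-5, 2), d=0 → +e1, X_2=(-4, 2)
t=2: X=(-4, 2), d=1 → -e1, X_3=(-5, 2)
t=3: X=(-5, 2), d=3 → -e2, X_4=(-5, 1)
t=4: X=(-5, 1), d=0 → +e1, X_5=(-4, 1)
t=5: X=(-4, 1), d=0 → +e1, X_6=(-3, 1)
t=6: X=(-3, 1), d=2 → +e2, X_7=(-3, 2)
t=7: X=(-3, 2), d=1 → -e1, X_8=(-4, 2)
t=8: X=(-4, 2), d=3 → -e2, X_9=(-4, 1)
t=9: X=(-4, 1), d=1 → -e1, X_10=(-5, 1)

1


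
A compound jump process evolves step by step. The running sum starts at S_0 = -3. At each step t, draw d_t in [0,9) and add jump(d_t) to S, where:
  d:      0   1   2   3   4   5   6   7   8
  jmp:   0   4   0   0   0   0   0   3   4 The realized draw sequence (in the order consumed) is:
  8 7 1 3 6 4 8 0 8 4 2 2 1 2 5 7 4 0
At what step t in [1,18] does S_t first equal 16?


9

t=0: S=-3, d=8, jump=4, S_1=1
t=1: S=1, d=7, jump=3, S_2=4
t=2: S=4, d=1, jump=4, S_3=8
t=3: S=8, d=3, jump=0, S_4=8
t=4: S=8, d=6, jump=0, S_5=8
t=5: S=8, d=4, jump=0, S_6=8
t=6: S=8, d=8, jump=4, S_7=12
t=7: S=12, d=0, jump=0, S_8=12
t=8: S=12, d=8, jump=4, S_9=16
t=9: S=16, d=4, jump=0, S_10=16
t=10: S=16, d=2, jump=0, S_11=16
t=11: S=16, d=2, jump=0, S_12=16
t=12: S=16, d=1, jump=4, S_13=20
t=13: S=20, d=2, jump=0, S_14=20
t=14: S=20, d=5, jump=0, S_15=20
t=15: S=20, d=7, jump=3, S_16=23
t=16: S=23, d=4, jump=0, S_17=23
t=17: S=23, d=0, jump=0, S_18=23


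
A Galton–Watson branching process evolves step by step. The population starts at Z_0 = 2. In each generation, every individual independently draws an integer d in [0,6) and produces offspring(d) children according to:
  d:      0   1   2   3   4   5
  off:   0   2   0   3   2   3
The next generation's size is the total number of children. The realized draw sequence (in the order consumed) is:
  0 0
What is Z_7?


gen 0: Z_0=2, draws=[0, 0], offspring=[0, 0], Z_1=0
gen 1: Z_1=0, draws=[], offspring=[], Z_2=0
gen 2: Z_2=0, draws=[], offspring=[], Z_3=0
gen 3: Z_3=0, draws=[], offspring=[], Z_4=0
gen 4: Z_4=0, draws=[], offspring=[], Z_5=0
gen 5: Z_5=0, draws=[], offspring=[], Z_6=0
gen 6: Z_6=0, draws=[], offspring=[], Z_7=0

0


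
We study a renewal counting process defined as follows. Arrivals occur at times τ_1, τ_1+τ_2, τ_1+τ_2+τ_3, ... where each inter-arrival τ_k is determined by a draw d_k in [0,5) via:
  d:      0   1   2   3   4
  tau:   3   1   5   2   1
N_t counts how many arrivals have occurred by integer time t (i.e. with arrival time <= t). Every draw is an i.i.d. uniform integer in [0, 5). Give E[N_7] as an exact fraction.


220083/78125

Inter-arrival values over d=0..4: [3, 1, 5, 2, 1]
Each d has probability 1/5, so the pmf of τ is: f(1) = 2/5, f(2) = 1/5, f(3) = 1/5, f(5) = 1/5
Renewal equation for m(n) = E[N_n]: condition on τ_1 = k (if k <= n, one arrival plus a fresh copy on the remaining n−k steps): m(n) = F(n) + Σ_{k<=n} f(k)·m(n−k), where F(n) = P(τ <= n) and m(0) = 0
m(1) = F(1) = 2/5
m(2) = F(2) + f(1)·m(1) = 3/5 + 2/5·2/5 = 19/25
m(3) = F(3) + f(1)·m(2) + f(2)·m(1) = 4/5 + 2/5·19/25 + 1/5·2/5 = 148/125
m(4) = F(4) + f(1)·m(3) + f(2)·m(2) + f(3)·m(1) = 4/5 + 2/5·148/125 + 1/5·19/25 + 1/5·2/5 = 941/625
m(5) = F(5) + f(1)·m(4) + f(2)·m(3) + f(3)·m(2) = 1 + 2/5·941/625 + 1/5·148/125 + 1/5·19/25 = 6222/3125
m(6) = F(6) + f(1)·m(5) + f(2)·m(4) + f(3)·m(3) + f(5)·m(1) = 1 + 2/5·6222/3125 + 1/5·941/625 + 1/5·148/125 + 1/5·2/5 = 37724/15625
m(7) = F(7) + f(1)·m(6) + f(2)·m(5) + f(3)·m(4) + f(5)·m(2) = 1 + 2/5·37724/15625 + 1/5·6222/3125 + 1/5·941/625 + 1/5·19/25 = 220083/78125
E[N_7] = m(7) = 220083/78125


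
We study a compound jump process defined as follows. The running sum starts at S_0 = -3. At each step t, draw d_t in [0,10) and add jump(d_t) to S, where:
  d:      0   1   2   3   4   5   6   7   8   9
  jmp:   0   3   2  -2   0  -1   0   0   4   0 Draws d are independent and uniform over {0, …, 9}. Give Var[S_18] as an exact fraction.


1368/25

Outcome values over d=0..9: [0, 3, 2, -2, 0, -1, 0, 0, 4, 0]
Σy = 6, Σy² = 34, M = 10
μ = 6/10 = 3/5,  σ² = 34/10 − (3/5)² = 76/25
Independent increments: Var[S_18] = 18·σ² = 18·(76/25) = 1368/25


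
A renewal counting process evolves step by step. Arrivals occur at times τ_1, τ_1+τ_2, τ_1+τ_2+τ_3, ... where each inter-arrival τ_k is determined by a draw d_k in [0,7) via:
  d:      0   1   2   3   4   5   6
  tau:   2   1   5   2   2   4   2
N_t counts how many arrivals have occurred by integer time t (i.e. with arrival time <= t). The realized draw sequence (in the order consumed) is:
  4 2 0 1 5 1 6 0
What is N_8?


draw d_1=4: τ_1=2, arrival time A_1=2
draw d_2=2: τ_2=5, arrival time A_2=7
draw d_3=0: τ_3=2, arrival time A_3=9
draw d_4=1: τ_4=1, arrival time A_4=10
draw d_5=5: τ_5=4, arrival time A_5=14
draw d_6=1: τ_6=1, arrival time A_6=15
draw d_7=6: τ_7=2, arrival time A_7=17
draw d_8=0: τ_8=2, arrival time A_8=19
N_t over t=0..8: 0:0 1:0 2:1 3:1 4:1 5:1 6:1 7:2 8:2

2


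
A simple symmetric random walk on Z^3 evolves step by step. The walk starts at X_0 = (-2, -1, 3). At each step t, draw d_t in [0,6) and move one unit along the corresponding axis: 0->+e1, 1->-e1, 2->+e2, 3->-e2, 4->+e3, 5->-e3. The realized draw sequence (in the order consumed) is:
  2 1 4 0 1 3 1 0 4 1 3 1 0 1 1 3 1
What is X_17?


(-7, -3, 5)

t=0: X=(-2, -1, 3), d=2 → +e2, X_1=(-2, 0, 3)
t=1: X=(-2, 0, 3), d=1 → -e1, X_2=(-3, 0, 3)
t=2: X=(-3, 0, 3), d=4 → +e3, X_3=(-3, 0, 4)
t=3: X=(-3, 0, 4), d=0 → +e1, X_4=(-2, 0, 4)
t=4: X=(-2, 0, 4), d=1 → -e1, X_5=(-3, 0, 4)
t=5: X=(-3, 0, 4), d=3 → -e2, X_6=(-3, -1, 4)
t=6: X=(-3, -1, 4), d=1 → -e1, X_7=(-4, -1, 4)
t=7: X=(-4, -1, 4), d=0 → +e1, X_8=(-3, -1, 4)
t=8: X=(-3, -1, 4), d=4 → +e3, X_9=(-3, -1, 5)
t=9: X=(-3, -1, 5), d=1 → -e1, X_10=(-4, -1, 5)
t=10: X=(-4, -1, 5), d=3 → -e2, X_11=(-4, -2, 5)
t=11: X=(-4, -2, 5), d=1 → -e1, X_12=(-5, -2, 5)
t=12: X=(-5, -2, 5), d=0 → +e1, X_13=(-4, -2, 5)
t=13: X=(-4, -2, 5), d=1 → -e1, X_14=(-5, -2, 5)
t=14: X=(-5, -2, 5), d=1 → -e1, X_15=(-6, -2, 5)
t=15: X=(-6, -2, 5), d=3 → -e2, X_16=(-6, -3, 5)
t=16: X=(-6, -3, 5), d=1 → -e1, X_17=(-7, -3, 5)


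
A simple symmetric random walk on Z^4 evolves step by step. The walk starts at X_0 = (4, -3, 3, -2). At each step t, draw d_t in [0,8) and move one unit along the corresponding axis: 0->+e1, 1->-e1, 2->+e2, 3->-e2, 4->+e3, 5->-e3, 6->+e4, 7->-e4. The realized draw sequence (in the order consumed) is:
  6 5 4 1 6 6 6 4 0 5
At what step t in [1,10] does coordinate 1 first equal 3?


4

t=0: X=(4, -3, 3, -2), d=6 → +e4, X_1=(4, -3, 3, -1)
t=1: X=(4, -3, 3, -1), d=5 → -e3, X_2=(4, -3, 2, -1)
t=2: X=(4, -3, 2, -1), d=4 → +e3, X_3=(4, -3, 3, -1)
t=3: X=(4, -3, 3, -1), d=1 → -e1, X_4=(3, -3, 3, -1)
t=4: X=(3, -3, 3, -1), d=6 → +e4, X_5=(3, -3, 3, 0)
t=5: X=(3, -3, 3, 0), d=6 → +e4, X_6=(3, -3, 3, 1)
t=6: X=(3, -3, 3, 1), d=6 → +e4, X_7=(3, -3, 3, 2)
t=7: X=(3, -3, 3, 2), d=4 → +e3, X_8=(3, -3, 4, 2)
t=8: X=(3, -3, 4, 2), d=0 → +e1, X_9=(4, -3, 4, 2)
t=9: X=(4, -3, 4, 2), d=5 → -e3, X_10=(4, -3, 3, 2)


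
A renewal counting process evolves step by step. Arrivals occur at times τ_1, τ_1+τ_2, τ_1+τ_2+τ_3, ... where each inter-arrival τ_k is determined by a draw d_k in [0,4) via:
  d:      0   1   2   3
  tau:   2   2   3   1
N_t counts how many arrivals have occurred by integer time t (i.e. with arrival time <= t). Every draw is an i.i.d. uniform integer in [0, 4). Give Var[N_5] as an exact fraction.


Inter-arrival values over d=0..3: [2, 2, 3, 1]
Each d has probability 1/4, so the pmf of τ is: f(1) = 1/4, f(2) = 1/2, f(3) = 1/4
Let p_n(j) = P(N_n = j), with p_0 = [1]. Condition on τ_1: p_n(0) = P(τ > n), and for j >= 1, p_n(j) = Σ_{k<=n} f(k)·p_{n−k}(j−1)
p_1 = [3/4, 1/4]  (j = 0..1)
p_2 = [1/4, 11/16, 1/16]  (j = 0..2)
p_3 = [0, 11/16, 19/64, 1/64]  (j = 0..3)
p_4 = [0, 5/16, 37/64, 27/256, 1/256]  (j = 0..4)
p_5 = [0, 1/16, 19/32, 79/256, 35/1024, 1/1024]  (j = 0..5)
E[N_5] = Σ j·p_5(j) = 2373/1024;  E[N_5²] = Σ j²·p_5(j) = 5925/1024
Var[N_5] = 5925/1024 − (2373/1024)² = 436071/1048576

436071/1048576


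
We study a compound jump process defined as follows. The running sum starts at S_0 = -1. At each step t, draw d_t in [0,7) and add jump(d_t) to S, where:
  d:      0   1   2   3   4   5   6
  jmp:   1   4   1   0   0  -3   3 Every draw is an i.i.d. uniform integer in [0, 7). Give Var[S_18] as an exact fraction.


Outcome values over d=0..6: [1, 4, 1, 0, 0, -3, 3]
Σy = 6, Σy² = 36, M = 7
μ = 6/7 = 6/7,  σ² = 36/7 − (6/7)² = 216/49
Independent increments: Var[S_18] = 18·σ² = 18·(216/49) = 3888/49

3888/49


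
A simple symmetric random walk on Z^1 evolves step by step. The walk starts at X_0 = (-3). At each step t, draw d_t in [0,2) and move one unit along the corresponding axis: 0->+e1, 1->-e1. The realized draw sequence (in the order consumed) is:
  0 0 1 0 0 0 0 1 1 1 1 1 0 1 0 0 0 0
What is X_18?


(1)

t=0: X=(-3), d=0 → +e1, X_1=(-2)
t=1: X=(-2), d=0 → +e1, X_2=(-1)
t=2: X=(-1), d=1 → -e1, X_3=(-2)
t=3: X=(-2), d=0 → +e1, X_4=(-1)
t=4: X=(-1), d=0 → +e1, X_5=(0)
t=5: X=(0), d=0 → +e1, X_6=(1)
t=6: X=(1), d=0 → +e1, X_7=(2)
t=7: X=(2), d=1 → -e1, X_8=(1)
t=8: X=(1), d=1 → -e1, X_9=(0)
t=9: X=(0), d=1 → -e1, X_10=(-1)
t=10: X=(-1), d=1 → -e1, X_11=(-2)
t=11: X=(-2), d=1 → -e1, X_12=(-3)
t=12: X=(-3), d=0 → +e1, X_13=(-2)
t=13: X=(-2), d=1 → -e1, X_14=(-3)
t=14: X=(-3), d=0 → +e1, X_15=(-2)
t=15: X=(-2), d=0 → +e1, X_16=(-1)
t=16: X=(-1), d=0 → +e1, X_17=(0)
t=17: X=(0), d=0 → +e1, X_18=(1)


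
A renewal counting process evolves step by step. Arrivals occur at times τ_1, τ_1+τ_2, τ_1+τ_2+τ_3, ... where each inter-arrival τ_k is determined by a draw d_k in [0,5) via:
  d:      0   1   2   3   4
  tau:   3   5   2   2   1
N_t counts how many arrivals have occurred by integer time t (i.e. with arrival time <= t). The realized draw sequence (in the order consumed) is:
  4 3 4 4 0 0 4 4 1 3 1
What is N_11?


draw d_1=4: τ_1=1, arrival time A_1=1
draw d_2=3: τ_2=2, arrival time A_2=3
draw d_3=4: τ_3=1, arrival time A_3=4
draw d_4=4: τ_4=1, arrival time A_4=5
draw d_5=0: τ_5=3, arrival time A_5=8
draw d_6=0: τ_6=3, arrival time A_6=11
draw d_7=4: τ_7=1, arrival time A_7=12
draw d_8=4: τ_8=1, arrival time A_8=13
draw d_9=1: τ_9=5, arrival time A_9=18
draw d_10=3: τ_10=2, arrival time A_10=20
draw d_11=1: τ_11=5, arrival time A_11=25
N_t over t=0..11: 0:0 1:1 2:1 3:2 4:3 5:4 6:4 7:4 8:5 9:5 10:5 11:6

6


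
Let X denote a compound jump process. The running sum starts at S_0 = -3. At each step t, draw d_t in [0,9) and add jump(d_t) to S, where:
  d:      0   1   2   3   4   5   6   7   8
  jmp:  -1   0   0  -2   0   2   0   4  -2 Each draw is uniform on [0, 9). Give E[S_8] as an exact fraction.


-19/9

Outcome values over d=0..8: [-1, 0, 0, -2, 0, 2, 0, 4, -2]
Σy = 1, Σy² = 29, M = 9
μ = 1/9 = 1/9,  σ² = 29/9 − (1/9)² = 260/81
E[S_8] = -3 + 8·(1/9) = -19/9


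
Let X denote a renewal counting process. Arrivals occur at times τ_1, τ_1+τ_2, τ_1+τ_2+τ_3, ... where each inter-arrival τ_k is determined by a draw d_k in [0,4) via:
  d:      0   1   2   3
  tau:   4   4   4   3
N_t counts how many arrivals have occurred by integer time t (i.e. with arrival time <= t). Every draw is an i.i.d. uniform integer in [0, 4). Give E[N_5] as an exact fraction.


1

Inter-arrival values over d=0..3: [4, 4, 4, 3]
Each d has probability 1/4, so the pmf of τ is: f(3) = 1/4, f(4) = 3/4
Renewal equation for m(n) = E[N_n]: condition on τ_1 = k (if k <= n, one arrival plus a fresh copy on the remaining n−k steps): m(n) = F(n) + Σ_{k<=n} f(k)·m(n−k), where F(n) = P(τ <= n) and m(0) = 0
m(1) = F(1) = 0
m(2) = F(2) = 0
m(3) = F(3) = 1/4
m(4) = F(4) = 1
m(5) = F(5) = 1
E[N_5] = m(5) = 1


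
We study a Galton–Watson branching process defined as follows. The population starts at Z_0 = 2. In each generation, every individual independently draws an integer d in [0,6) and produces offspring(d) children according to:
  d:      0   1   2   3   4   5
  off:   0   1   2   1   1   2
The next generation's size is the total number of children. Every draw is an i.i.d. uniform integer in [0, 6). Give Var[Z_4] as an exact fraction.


Outcome values over d=0..5: [0, 1, 2, 1, 1, 2]
Σy = 7, Σy² = 11, M = 6
μ = 7/6 = 7/6,  σ² = 11/6 − (7/6)² = 17/36
V_0 = 0, E_0 = 2
V_1 = 17/36·E_0 + (7/6)²·V_0 = 17/18;  E_1 = 7/3
V_2 = 17/36·E_1 + (7/6)²·V_1 = 1547/648;  E_2 = 49/18
V_3 = 17/36·E_2 + (7/6)²·V_2 = 105791/23328;  E_3 = 343/108
V_4 = 17/36·E_3 + (7/6)²·V_3 = 6443255/839808;  E_4 = 2401/648

6443255/839808


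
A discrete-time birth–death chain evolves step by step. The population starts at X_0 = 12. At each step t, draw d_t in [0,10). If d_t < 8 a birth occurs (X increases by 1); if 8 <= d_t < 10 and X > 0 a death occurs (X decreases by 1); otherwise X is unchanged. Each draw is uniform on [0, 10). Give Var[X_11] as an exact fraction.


X can drop by at most 1 per step and X_0 = 12 > T = 11, so X_t >= 12 − t >= 1 > 0 for every t <= 11: the floor at 0 (the 'and X > 0' condition) never binds. Hence X_11 = X_0 + Σ_{t<11} Y_t with i.i.d. increments Y_t = y(d_t) ∈ {+1, −1, 0}.
Outcome values over d=0..9: [1, 1, 1, 1, 1, 1, 1, 1, -1, -1]
Σy = 6, Σy² = 10, M = 10
μ = 6/10 = 3/5,  σ² = 10/10 − (3/5)² = 16/25
Independent increments: Var[X_11] = 11·σ² = 11·(16/25) = 176/25

176/25


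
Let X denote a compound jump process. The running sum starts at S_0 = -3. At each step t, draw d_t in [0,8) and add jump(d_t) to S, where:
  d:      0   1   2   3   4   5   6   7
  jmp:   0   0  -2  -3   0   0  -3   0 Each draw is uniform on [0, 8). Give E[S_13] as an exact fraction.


Outcome values over d=0..7: [0, 0, -2, -3, 0, 0, -3, 0]
Σy = -8, Σy² = 22, M = 8
μ = -8/8 = -1,  σ² = 22/8 − (-1)² = 7/4
E[S_13] = -3 + 13·(-1) = -16

-16


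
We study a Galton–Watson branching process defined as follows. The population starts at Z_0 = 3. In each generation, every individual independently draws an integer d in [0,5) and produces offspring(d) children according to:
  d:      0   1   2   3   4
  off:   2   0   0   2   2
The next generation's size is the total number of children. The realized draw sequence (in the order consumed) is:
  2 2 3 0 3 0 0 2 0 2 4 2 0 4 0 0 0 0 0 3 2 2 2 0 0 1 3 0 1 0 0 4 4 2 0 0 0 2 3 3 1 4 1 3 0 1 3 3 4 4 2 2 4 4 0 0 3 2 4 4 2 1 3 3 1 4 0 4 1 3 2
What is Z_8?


gen 0: Z_0=3, draws=[2, 2, 3], offspring=[0, 0, 2], Z_1=2
gen 1: Z_1=2, draws=[0, 3], offspring=[2, 2], Z_2=4
gen 2: Z_2=4, draws=[0, 0, 2, 0], offspring=[2, 2, 0, 2], Z_3=6
gen 3: Z_3=6, draws=[2, 4, 2, 0, 4, 0], offspring=[0, 2, 0, 2, 2, 2], Z_4=8
gen 4: Z_4=8, draws=[0, 0, 0, 0, 3, 2, 2, 2], offspring=[2, 2, 2, 2, 2, 0, 0, 0], Z_5=10
gen 5: Z_5=10, draws=[0, 0, 1, 3, 0, 1, 0, 0, 4, 4], offspring=[2, 2, 0, 2, 2, 0, 2, 2, 2, 2], Z_6=16
gen 6: Z_6=16, draws=[2, 0, 0, 0, 2, 3, 3, 1, 4, 1, 3, 0, 1, 3, 3, 4], offspring=[0, 2, 2, 2, 0, 2, 2, 0, 2, 0, 2, 2, 0, 2, 2, 2], Z_7=22
gen 7: Z_7=22, draws=[4, 2, 2, 4, 4, 0, 0, 3, 2, 4, 4, 2, 1, 3, 3, 1, 4, 0, 4, 1, 3, 2], offspring=[2, 0, 0, 2, 2, 2, 2, 2, 0, 2, 2, 0, 0, 2, 2, 0, 2, 2, 2, 0, 2, 0], Z_8=28

28


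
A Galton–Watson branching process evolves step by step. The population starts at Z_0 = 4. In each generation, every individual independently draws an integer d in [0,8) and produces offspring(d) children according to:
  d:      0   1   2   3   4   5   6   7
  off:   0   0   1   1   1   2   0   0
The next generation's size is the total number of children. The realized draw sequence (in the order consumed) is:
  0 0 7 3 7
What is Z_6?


gen 0: Z_0=4, draws=[0, 0, 7, 3], offspring=[0, 0, 0, 1], Z_1=1
gen 1: Z_1=1, draws=[7], offspring=[0], Z_2=0
gen 2: Z_2=0, draws=[], offspring=[], Z_3=0
gen 3: Z_3=0, draws=[], offspring=[], Z_4=0
gen 4: Z_4=0, draws=[], offspring=[], Z_5=0
gen 5: Z_5=0, draws=[], offspring=[], Z_6=0

0
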